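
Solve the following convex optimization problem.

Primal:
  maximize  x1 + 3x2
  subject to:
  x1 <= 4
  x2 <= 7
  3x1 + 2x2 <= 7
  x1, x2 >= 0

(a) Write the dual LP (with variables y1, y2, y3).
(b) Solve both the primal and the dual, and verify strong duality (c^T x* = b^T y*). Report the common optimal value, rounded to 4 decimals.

The standard primal-dual pair for 'max c^T x s.t. A x <= b, x >= 0' is:
  Dual:  min b^T y  s.t.  A^T y >= c,  y >= 0.

So the dual LP is:
  minimize  4y1 + 7y2 + 7y3
  subject to:
    y1 + 3y3 >= 1
    y2 + 2y3 >= 3
    y1, y2, y3 >= 0

Solving the primal: x* = (0, 3.5).
  primal value c^T x* = 10.5.
Solving the dual: y* = (0, 0, 1.5).
  dual value b^T y* = 10.5.
Strong duality: c^T x* = b^T y*. Confirmed.

10.5


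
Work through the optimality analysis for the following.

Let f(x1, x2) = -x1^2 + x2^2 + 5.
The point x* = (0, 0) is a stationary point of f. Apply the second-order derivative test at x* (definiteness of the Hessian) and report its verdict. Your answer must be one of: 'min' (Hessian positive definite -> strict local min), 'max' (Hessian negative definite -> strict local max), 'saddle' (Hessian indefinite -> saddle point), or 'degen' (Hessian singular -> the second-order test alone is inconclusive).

Compute the Hessian H = grad^2 f:
  H = [[-2, 0], [0, 2]]
Verify stationarity: grad f(x*) = H x* + g = (0, 0).
Eigenvalues of H: -2, 2.
Eigenvalues have mixed signs, so H is indefinite -> x* is a saddle point.

saddle


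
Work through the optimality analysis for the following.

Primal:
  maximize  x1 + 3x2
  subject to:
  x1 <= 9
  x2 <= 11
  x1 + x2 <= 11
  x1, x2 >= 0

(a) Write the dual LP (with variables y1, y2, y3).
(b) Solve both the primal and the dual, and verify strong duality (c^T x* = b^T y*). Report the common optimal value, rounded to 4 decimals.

The standard primal-dual pair for 'max c^T x s.t. A x <= b, x >= 0' is:
  Dual:  min b^T y  s.t.  A^T y >= c,  y >= 0.

So the dual LP is:
  minimize  9y1 + 11y2 + 11y3
  subject to:
    y1 + y3 >= 1
    y2 + y3 >= 3
    y1, y2, y3 >= 0

Solving the primal: x* = (0, 11).
  primal value c^T x* = 33.
Solving the dual: y* = (0, 0, 3).
  dual value b^T y* = 33.
Strong duality: c^T x* = b^T y*. Confirmed.

33


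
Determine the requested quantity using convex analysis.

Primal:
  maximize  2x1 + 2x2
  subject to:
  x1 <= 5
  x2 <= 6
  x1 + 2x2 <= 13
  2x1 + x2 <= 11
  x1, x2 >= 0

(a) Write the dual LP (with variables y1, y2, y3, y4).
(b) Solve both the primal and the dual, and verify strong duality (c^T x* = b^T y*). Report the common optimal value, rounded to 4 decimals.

The standard primal-dual pair for 'max c^T x s.t. A x <= b, x >= 0' is:
  Dual:  min b^T y  s.t.  A^T y >= c,  y >= 0.

So the dual LP is:
  minimize  5y1 + 6y2 + 13y3 + 11y4
  subject to:
    y1 + y3 + 2y4 >= 2
    y2 + 2y3 + y4 >= 2
    y1, y2, y3, y4 >= 0

Solving the primal: x* = (3, 5).
  primal value c^T x* = 16.
Solving the dual: y* = (0, 0, 0.6667, 0.6667).
  dual value b^T y* = 16.
Strong duality: c^T x* = b^T y*. Confirmed.

16


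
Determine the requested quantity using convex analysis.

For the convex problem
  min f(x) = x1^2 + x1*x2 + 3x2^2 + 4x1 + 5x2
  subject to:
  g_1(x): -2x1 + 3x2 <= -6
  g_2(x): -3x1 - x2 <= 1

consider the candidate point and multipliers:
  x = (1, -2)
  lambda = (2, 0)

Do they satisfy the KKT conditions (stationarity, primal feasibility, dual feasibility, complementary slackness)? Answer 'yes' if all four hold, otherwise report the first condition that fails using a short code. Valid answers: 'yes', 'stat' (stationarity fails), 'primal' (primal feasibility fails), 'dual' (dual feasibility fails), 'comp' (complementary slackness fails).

Gradient of f: grad f(x) = Q x + c = (4, -6)
Constraint values g_i(x) = a_i^T x - b_i:
  g_1((1, -2)) = -2
  g_2((1, -2)) = -2
Stationarity residual: grad f(x) + sum_i lambda_i a_i = (0, 0)
  -> stationarity OK
Primal feasibility (all g_i <= 0): OK
Dual feasibility (all lambda_i >= 0): OK
Complementary slackness (lambda_i * g_i(x) = 0 for all i): FAILS

Verdict: the first failing condition is complementary_slackness -> comp.

comp


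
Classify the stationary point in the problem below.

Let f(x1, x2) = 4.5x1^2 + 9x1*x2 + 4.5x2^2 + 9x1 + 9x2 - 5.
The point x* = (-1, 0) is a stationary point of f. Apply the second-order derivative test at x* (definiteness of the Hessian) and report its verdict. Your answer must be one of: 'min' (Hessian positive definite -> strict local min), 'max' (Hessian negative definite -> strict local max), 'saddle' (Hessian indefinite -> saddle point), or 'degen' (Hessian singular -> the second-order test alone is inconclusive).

Compute the Hessian H = grad^2 f:
  H = [[9, 9], [9, 9]]
Verify stationarity: grad f(x*) = H x* + g = (0, 0).
Eigenvalues of H: 0, 18.
H has a zero eigenvalue (singular; positive semidefinite but not definite), so H is neither positive definite, negative definite, nor indefinite. The second-order test alone is inconclusive -> degen.
(Indeed, f is constant along the null direction of H through x*, so x* is not a strict local extremum.)

degen


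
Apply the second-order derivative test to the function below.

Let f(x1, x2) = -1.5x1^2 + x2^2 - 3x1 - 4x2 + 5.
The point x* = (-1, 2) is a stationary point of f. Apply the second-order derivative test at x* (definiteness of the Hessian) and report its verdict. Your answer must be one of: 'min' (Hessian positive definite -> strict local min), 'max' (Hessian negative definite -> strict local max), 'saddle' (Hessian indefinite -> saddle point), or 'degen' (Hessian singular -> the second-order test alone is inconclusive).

Compute the Hessian H = grad^2 f:
  H = [[-3, 0], [0, 2]]
Verify stationarity: grad f(x*) = H x* + g = (0, 0).
Eigenvalues of H: -3, 2.
Eigenvalues have mixed signs, so H is indefinite -> x* is a saddle point.

saddle


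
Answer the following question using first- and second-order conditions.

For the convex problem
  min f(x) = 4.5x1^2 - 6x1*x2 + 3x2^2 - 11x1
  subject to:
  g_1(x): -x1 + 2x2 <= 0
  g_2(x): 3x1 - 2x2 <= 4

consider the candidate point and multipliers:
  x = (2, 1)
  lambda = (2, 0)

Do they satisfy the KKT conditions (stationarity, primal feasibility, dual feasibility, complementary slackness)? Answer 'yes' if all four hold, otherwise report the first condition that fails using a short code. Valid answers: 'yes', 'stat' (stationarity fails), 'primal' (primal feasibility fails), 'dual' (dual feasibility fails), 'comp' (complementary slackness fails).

Gradient of f: grad f(x) = Q x + c = (1, -6)
Constraint values g_i(x) = a_i^T x - b_i:
  g_1((2, 1)) = 0
  g_2((2, 1)) = 0
Stationarity residual: grad f(x) + sum_i lambda_i a_i = (-1, -2)
  -> stationarity FAILS
Primal feasibility (all g_i <= 0): OK
Dual feasibility (all lambda_i >= 0): OK
Complementary slackness (lambda_i * g_i(x) = 0 for all i): OK

Verdict: the first failing condition is stationarity -> stat.

stat


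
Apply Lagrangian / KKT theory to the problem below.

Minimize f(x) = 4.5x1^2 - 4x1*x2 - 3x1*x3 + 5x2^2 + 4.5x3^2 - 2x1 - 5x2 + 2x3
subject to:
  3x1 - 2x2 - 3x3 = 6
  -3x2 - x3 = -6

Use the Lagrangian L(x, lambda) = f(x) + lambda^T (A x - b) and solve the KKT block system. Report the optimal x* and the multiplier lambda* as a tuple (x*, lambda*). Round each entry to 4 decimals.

Form the Lagrangian:
  L(x, lambda) = (1/2) x^T Q x + c^T x + lambda^T (A x - b)
Stationarity (grad_x L = 0): Q x + c + A^T lambda = 0.
Primal feasibility: A x = b.

This gives the KKT block system:
  [ Q   A^T ] [ x     ]   [-c ]
  [ A    0  ] [ lambda ] = [ b ]

Solving the linear system:
  x*      = (2.9133, 2.18, -0.54)
  lambda* = (-5.7067, 5.52)
  f(x*)   = 24.7767

x* = (2.9133, 2.18, -0.54), lambda* = (-5.7067, 5.52)


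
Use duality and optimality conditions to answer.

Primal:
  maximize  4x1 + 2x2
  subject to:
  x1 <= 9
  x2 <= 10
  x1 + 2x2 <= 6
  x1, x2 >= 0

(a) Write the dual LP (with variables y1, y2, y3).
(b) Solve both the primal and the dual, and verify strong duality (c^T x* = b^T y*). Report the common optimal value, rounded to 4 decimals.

The standard primal-dual pair for 'max c^T x s.t. A x <= b, x >= 0' is:
  Dual:  min b^T y  s.t.  A^T y >= c,  y >= 0.

So the dual LP is:
  minimize  9y1 + 10y2 + 6y3
  subject to:
    y1 + y3 >= 4
    y2 + 2y3 >= 2
    y1, y2, y3 >= 0

Solving the primal: x* = (6, 0).
  primal value c^T x* = 24.
Solving the dual: y* = (0, 0, 4).
  dual value b^T y* = 24.
Strong duality: c^T x* = b^T y*. Confirmed.

24


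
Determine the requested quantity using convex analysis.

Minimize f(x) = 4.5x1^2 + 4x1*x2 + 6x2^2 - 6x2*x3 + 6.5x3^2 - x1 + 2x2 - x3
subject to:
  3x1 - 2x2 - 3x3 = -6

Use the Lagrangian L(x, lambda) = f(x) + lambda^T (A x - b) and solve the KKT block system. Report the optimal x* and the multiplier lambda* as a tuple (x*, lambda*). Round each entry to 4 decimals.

Form the Lagrangian:
  L(x, lambda) = (1/2) x^T Q x + c^T x + lambda^T (A x - b)
Stationarity (grad_x L = 0): Q x + c + A^T lambda = 0.
Primal feasibility: A x = b.

This gives the KKT block system:
  [ Q   A^T ] [ x     ]   [-c ]
  [ A    0  ] [ lambda ] = [ b ]

Solving the linear system:
  x*      = (-0.7373, 0.7294, 0.7765)
  lambda* = (1.5725)
  f(x*)   = 5.4275

x* = (-0.7373, 0.7294, 0.7765), lambda* = (1.5725)


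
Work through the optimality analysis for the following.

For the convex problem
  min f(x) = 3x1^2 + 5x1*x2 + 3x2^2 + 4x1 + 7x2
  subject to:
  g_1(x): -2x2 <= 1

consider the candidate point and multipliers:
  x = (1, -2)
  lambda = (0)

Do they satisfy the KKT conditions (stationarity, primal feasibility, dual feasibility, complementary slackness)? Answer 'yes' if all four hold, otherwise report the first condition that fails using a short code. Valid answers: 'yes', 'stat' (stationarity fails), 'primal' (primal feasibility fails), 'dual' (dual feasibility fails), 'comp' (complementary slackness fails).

Gradient of f: grad f(x) = Q x + c = (0, 0)
Constraint values g_i(x) = a_i^T x - b_i:
  g_1((1, -2)) = 3
Stationarity residual: grad f(x) + sum_i lambda_i a_i = (0, 0)
  -> stationarity OK
Primal feasibility (all g_i <= 0): FAILS
Dual feasibility (all lambda_i >= 0): OK
Complementary slackness (lambda_i * g_i(x) = 0 for all i): OK

Verdict: the first failing condition is primal_feasibility -> primal.

primal


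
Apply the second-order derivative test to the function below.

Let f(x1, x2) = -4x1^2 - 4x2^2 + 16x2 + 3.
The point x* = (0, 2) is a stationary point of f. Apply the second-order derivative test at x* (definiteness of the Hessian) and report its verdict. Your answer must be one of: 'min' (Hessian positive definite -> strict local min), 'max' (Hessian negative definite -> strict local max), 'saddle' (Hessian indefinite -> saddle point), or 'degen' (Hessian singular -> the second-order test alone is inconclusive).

Compute the Hessian H = grad^2 f:
  H = [[-8, 0], [0, -8]]
Verify stationarity: grad f(x*) = H x* + g = (0, 0).
Eigenvalues of H: -8, -8.
Both eigenvalues < 0, so H is negative definite -> x* is a strict local max.

max


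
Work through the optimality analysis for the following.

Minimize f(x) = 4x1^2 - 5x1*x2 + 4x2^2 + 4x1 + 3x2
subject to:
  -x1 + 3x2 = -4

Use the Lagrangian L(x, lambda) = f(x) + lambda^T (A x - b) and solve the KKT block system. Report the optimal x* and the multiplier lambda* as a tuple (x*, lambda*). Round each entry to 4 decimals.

Form the Lagrangian:
  L(x, lambda) = (1/2) x^T Q x + c^T x + lambda^T (A x - b)
Stationarity (grad_x L = 0): Q x + c + A^T lambda = 0.
Primal feasibility: A x = b.

This gives the KKT block system:
  [ Q   A^T ] [ x     ]   [-c ]
  [ A    0  ] [ lambda ] = [ b ]

Solving the linear system:
  x*      = (-1.46, -1.82)
  lambda* = (1.42)
  f(x*)   = -2.81

x* = (-1.46, -1.82), lambda* = (1.42)


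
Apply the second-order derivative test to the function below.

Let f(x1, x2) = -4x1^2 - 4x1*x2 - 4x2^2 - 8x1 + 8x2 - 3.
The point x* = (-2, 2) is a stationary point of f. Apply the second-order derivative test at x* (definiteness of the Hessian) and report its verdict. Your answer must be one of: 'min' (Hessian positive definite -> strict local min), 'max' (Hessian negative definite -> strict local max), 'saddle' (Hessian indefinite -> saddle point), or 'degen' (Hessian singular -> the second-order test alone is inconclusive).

Compute the Hessian H = grad^2 f:
  H = [[-8, -4], [-4, -8]]
Verify stationarity: grad f(x*) = H x* + g = (0, 0).
Eigenvalues of H: -12, -4.
Both eigenvalues < 0, so H is negative definite -> x* is a strict local max.

max


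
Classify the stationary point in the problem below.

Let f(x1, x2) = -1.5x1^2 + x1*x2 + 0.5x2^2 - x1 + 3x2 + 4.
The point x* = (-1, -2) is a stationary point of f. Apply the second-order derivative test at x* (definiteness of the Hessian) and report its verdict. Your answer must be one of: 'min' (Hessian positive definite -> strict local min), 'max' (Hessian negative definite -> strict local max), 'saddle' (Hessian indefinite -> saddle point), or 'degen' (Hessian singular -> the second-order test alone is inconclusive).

Compute the Hessian H = grad^2 f:
  H = [[-3, 1], [1, 1]]
Verify stationarity: grad f(x*) = H x* + g = (0, 0).
Eigenvalues of H: -3.2361, 1.2361.
Eigenvalues have mixed signs, so H is indefinite -> x* is a saddle point.

saddle


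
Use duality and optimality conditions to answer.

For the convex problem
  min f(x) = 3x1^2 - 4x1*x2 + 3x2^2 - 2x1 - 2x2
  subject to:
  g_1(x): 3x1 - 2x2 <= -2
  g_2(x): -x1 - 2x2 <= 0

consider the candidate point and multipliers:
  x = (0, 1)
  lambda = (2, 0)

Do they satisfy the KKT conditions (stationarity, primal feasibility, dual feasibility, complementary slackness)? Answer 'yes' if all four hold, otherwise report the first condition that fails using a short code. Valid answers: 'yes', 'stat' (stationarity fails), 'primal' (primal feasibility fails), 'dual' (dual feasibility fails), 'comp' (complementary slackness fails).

Gradient of f: grad f(x) = Q x + c = (-6, 4)
Constraint values g_i(x) = a_i^T x - b_i:
  g_1((0, 1)) = 0
  g_2((0, 1)) = -2
Stationarity residual: grad f(x) + sum_i lambda_i a_i = (0, 0)
  -> stationarity OK
Primal feasibility (all g_i <= 0): OK
Dual feasibility (all lambda_i >= 0): OK
Complementary slackness (lambda_i * g_i(x) = 0 for all i): OK

Verdict: yes, KKT holds.

yes


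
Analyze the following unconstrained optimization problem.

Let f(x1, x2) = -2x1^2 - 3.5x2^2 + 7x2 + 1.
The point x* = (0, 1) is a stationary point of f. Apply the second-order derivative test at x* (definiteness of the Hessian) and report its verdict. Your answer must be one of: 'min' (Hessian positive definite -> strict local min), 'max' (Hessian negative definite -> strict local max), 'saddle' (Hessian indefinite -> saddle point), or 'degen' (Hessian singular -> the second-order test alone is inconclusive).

Compute the Hessian H = grad^2 f:
  H = [[-4, 0], [0, -7]]
Verify stationarity: grad f(x*) = H x* + g = (0, 0).
Eigenvalues of H: -7, -4.
Both eigenvalues < 0, so H is negative definite -> x* is a strict local max.

max


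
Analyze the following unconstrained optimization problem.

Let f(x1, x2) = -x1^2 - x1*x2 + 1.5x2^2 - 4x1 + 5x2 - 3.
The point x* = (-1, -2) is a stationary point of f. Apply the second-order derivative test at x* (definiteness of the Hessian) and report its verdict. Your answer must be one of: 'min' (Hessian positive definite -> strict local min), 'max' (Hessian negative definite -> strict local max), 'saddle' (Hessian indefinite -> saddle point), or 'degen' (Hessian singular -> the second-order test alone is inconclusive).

Compute the Hessian H = grad^2 f:
  H = [[-2, -1], [-1, 3]]
Verify stationarity: grad f(x*) = H x* + g = (0, 0).
Eigenvalues of H: -2.1926, 3.1926.
Eigenvalues have mixed signs, so H is indefinite -> x* is a saddle point.

saddle


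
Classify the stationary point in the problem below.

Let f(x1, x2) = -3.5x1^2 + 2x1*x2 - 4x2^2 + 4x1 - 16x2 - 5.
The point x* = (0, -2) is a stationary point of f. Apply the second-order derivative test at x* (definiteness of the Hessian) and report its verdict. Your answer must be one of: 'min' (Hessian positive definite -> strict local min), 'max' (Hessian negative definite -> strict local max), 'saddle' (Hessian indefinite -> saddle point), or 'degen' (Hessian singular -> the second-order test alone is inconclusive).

Compute the Hessian H = grad^2 f:
  H = [[-7, 2], [2, -8]]
Verify stationarity: grad f(x*) = H x* + g = (0, 0).
Eigenvalues of H: -9.5616, -5.4384.
Both eigenvalues < 0, so H is negative definite -> x* is a strict local max.

max


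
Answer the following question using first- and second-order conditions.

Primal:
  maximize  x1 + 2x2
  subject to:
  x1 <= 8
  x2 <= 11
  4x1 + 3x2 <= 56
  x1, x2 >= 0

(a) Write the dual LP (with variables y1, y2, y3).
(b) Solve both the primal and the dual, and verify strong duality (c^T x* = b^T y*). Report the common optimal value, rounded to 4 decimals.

The standard primal-dual pair for 'max c^T x s.t. A x <= b, x >= 0' is:
  Dual:  min b^T y  s.t.  A^T y >= c,  y >= 0.

So the dual LP is:
  minimize  8y1 + 11y2 + 56y3
  subject to:
    y1 + 4y3 >= 1
    y2 + 3y3 >= 2
    y1, y2, y3 >= 0

Solving the primal: x* = (5.75, 11).
  primal value c^T x* = 27.75.
Solving the dual: y* = (0, 1.25, 0.25).
  dual value b^T y* = 27.75.
Strong duality: c^T x* = b^T y*. Confirmed.

27.75


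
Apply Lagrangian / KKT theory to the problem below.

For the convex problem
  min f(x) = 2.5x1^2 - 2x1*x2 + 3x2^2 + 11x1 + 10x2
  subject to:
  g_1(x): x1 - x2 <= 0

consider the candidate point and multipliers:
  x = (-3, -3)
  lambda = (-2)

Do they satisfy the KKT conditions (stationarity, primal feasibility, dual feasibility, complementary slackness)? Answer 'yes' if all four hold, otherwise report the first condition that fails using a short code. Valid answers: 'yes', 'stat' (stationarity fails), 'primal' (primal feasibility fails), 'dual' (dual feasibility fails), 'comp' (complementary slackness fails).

Gradient of f: grad f(x) = Q x + c = (2, -2)
Constraint values g_i(x) = a_i^T x - b_i:
  g_1((-3, -3)) = 0
Stationarity residual: grad f(x) + sum_i lambda_i a_i = (0, 0)
  -> stationarity OK
Primal feasibility (all g_i <= 0): OK
Dual feasibility (all lambda_i >= 0): FAILS
Complementary slackness (lambda_i * g_i(x) = 0 for all i): OK

Verdict: the first failing condition is dual_feasibility -> dual.

dual


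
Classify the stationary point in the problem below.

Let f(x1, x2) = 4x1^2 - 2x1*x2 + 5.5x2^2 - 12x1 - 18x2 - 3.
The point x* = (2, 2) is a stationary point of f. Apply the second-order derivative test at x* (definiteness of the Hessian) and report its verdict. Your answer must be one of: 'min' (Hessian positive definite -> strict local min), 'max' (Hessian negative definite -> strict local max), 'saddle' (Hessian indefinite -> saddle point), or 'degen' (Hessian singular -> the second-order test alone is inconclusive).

Compute the Hessian H = grad^2 f:
  H = [[8, -2], [-2, 11]]
Verify stationarity: grad f(x*) = H x* + g = (0, 0).
Eigenvalues of H: 7, 12.
Both eigenvalues > 0, so H is positive definite -> x* is a strict local min.

min


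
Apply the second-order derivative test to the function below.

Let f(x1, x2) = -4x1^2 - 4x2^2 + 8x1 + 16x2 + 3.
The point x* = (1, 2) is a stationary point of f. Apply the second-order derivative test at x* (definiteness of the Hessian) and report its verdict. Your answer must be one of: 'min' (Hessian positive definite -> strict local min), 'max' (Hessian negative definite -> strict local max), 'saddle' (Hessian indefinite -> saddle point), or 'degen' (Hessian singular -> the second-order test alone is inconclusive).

Compute the Hessian H = grad^2 f:
  H = [[-8, 0], [0, -8]]
Verify stationarity: grad f(x*) = H x* + g = (0, 0).
Eigenvalues of H: -8, -8.
Both eigenvalues < 0, so H is negative definite -> x* is a strict local max.

max


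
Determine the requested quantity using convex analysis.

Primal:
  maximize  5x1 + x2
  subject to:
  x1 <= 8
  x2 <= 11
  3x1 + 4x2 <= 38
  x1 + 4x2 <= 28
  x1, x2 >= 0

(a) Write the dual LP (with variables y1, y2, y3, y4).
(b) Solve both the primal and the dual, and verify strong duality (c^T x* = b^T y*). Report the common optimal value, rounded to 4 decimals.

The standard primal-dual pair for 'max c^T x s.t. A x <= b, x >= 0' is:
  Dual:  min b^T y  s.t.  A^T y >= c,  y >= 0.

So the dual LP is:
  minimize  8y1 + 11y2 + 38y3 + 28y4
  subject to:
    y1 + 3y3 + y4 >= 5
    y2 + 4y3 + 4y4 >= 1
    y1, y2, y3, y4 >= 0

Solving the primal: x* = (8, 3.5).
  primal value c^T x* = 43.5.
Solving the dual: y* = (4.25, 0, 0.25, 0).
  dual value b^T y* = 43.5.
Strong duality: c^T x* = b^T y*. Confirmed.

43.5


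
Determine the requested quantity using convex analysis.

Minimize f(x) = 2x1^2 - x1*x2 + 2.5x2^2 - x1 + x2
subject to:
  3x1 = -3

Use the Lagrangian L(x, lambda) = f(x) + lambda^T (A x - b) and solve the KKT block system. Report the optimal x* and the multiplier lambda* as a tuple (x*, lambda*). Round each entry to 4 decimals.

Form the Lagrangian:
  L(x, lambda) = (1/2) x^T Q x + c^T x + lambda^T (A x - b)
Stationarity (grad_x L = 0): Q x + c + A^T lambda = 0.
Primal feasibility: A x = b.

This gives the KKT block system:
  [ Q   A^T ] [ x     ]   [-c ]
  [ A    0  ] [ lambda ] = [ b ]

Solving the linear system:
  x*      = (-1, -0.4)
  lambda* = (1.5333)
  f(x*)   = 2.6

x* = (-1, -0.4), lambda* = (1.5333)


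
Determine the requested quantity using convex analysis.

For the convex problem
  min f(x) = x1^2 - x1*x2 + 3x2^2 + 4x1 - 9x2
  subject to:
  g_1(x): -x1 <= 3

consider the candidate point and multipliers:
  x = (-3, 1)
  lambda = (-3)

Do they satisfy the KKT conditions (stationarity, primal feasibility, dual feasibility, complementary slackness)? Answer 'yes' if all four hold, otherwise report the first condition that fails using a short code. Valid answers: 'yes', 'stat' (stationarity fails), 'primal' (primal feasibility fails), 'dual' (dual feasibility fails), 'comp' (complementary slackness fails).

Gradient of f: grad f(x) = Q x + c = (-3, 0)
Constraint values g_i(x) = a_i^T x - b_i:
  g_1((-3, 1)) = 0
Stationarity residual: grad f(x) + sum_i lambda_i a_i = (0, 0)
  -> stationarity OK
Primal feasibility (all g_i <= 0): OK
Dual feasibility (all lambda_i >= 0): FAILS
Complementary slackness (lambda_i * g_i(x) = 0 for all i): OK

Verdict: the first failing condition is dual_feasibility -> dual.

dual


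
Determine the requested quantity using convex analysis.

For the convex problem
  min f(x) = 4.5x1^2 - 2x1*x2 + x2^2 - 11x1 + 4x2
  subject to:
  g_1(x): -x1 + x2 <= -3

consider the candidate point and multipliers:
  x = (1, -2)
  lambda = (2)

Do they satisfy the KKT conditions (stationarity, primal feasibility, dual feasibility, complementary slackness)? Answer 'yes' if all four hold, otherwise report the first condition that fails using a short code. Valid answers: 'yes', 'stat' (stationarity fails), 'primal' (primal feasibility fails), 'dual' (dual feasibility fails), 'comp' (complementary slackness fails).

Gradient of f: grad f(x) = Q x + c = (2, -2)
Constraint values g_i(x) = a_i^T x - b_i:
  g_1((1, -2)) = 0
Stationarity residual: grad f(x) + sum_i lambda_i a_i = (0, 0)
  -> stationarity OK
Primal feasibility (all g_i <= 0): OK
Dual feasibility (all lambda_i >= 0): OK
Complementary slackness (lambda_i * g_i(x) = 0 for all i): OK

Verdict: yes, KKT holds.

yes


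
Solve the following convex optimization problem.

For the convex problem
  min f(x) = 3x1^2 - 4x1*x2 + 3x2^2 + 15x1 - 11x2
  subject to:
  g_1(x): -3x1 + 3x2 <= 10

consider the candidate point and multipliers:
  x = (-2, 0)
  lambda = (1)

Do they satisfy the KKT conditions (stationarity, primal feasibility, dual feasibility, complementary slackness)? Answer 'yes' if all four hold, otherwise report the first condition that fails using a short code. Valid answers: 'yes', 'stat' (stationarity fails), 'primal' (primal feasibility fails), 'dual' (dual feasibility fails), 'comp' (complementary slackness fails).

Gradient of f: grad f(x) = Q x + c = (3, -3)
Constraint values g_i(x) = a_i^T x - b_i:
  g_1((-2, 0)) = -4
Stationarity residual: grad f(x) + sum_i lambda_i a_i = (0, 0)
  -> stationarity OK
Primal feasibility (all g_i <= 0): OK
Dual feasibility (all lambda_i >= 0): OK
Complementary slackness (lambda_i * g_i(x) = 0 for all i): FAILS

Verdict: the first failing condition is complementary_slackness -> comp.

comp


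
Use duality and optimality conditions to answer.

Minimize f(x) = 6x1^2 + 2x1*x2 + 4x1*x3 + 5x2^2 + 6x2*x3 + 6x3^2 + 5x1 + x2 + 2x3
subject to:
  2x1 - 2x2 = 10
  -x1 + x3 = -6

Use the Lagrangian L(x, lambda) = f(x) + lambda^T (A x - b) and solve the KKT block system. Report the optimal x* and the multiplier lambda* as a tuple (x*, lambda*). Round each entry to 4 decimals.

Form the Lagrangian:
  L(x, lambda) = (1/2) x^T Q x + c^T x + lambda^T (A x - b)
Stationarity (grad_x L = 0): Q x + c + A^T lambda = 0.
Primal feasibility: A x = b.

This gives the KKT block system:
  [ Q   A^T ] [ x     ]   [-c ]
  [ A    0  ] [ lambda ] = [ b ]

Solving the linear system:
  x*      = (3.6897, -1.3103, -2.3103)
  lambda* = (-9.2931, 18.8276)
  f(x*)   = 109.2069

x* = (3.6897, -1.3103, -2.3103), lambda* = (-9.2931, 18.8276)


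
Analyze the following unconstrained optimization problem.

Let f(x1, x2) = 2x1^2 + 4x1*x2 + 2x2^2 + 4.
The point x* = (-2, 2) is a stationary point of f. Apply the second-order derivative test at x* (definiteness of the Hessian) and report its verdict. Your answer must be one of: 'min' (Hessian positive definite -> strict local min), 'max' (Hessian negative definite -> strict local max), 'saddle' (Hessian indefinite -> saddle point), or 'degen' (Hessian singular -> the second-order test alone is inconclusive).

Compute the Hessian H = grad^2 f:
  H = [[4, 4], [4, 4]]
Verify stationarity: grad f(x*) = H x* + g = (0, 0).
Eigenvalues of H: 0, 8.
H has a zero eigenvalue (singular; positive semidefinite but not definite), so H is neither positive definite, negative definite, nor indefinite. The second-order test alone is inconclusive -> degen.
(Indeed, f is constant along the null direction of H through x*, so x* is not a strict local extremum.)

degen


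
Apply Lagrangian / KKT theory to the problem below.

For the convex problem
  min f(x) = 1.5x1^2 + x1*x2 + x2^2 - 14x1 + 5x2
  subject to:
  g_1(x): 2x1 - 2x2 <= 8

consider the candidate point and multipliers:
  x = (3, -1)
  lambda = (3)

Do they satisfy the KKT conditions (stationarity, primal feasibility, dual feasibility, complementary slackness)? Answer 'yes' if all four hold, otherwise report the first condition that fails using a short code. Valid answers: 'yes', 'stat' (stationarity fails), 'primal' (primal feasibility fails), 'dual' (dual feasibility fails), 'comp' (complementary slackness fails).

Gradient of f: grad f(x) = Q x + c = (-6, 6)
Constraint values g_i(x) = a_i^T x - b_i:
  g_1((3, -1)) = 0
Stationarity residual: grad f(x) + sum_i lambda_i a_i = (0, 0)
  -> stationarity OK
Primal feasibility (all g_i <= 0): OK
Dual feasibility (all lambda_i >= 0): OK
Complementary slackness (lambda_i * g_i(x) = 0 for all i): OK

Verdict: yes, KKT holds.

yes


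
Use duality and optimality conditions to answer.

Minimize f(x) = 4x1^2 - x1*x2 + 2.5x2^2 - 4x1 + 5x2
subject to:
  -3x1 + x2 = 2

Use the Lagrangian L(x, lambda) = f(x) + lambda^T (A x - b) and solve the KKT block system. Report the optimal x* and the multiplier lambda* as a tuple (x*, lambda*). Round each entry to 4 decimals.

Form the Lagrangian:
  L(x, lambda) = (1/2) x^T Q x + c^T x + lambda^T (A x - b)
Stationarity (grad_x L = 0): Q x + c + A^T lambda = 0.
Primal feasibility: A x = b.

This gives the KKT block system:
  [ Q   A^T ] [ x     ]   [-c ]
  [ A    0  ] [ lambda ] = [ b ]

Solving the linear system:
  x*      = (-0.8298, -0.4894)
  lambda* = (-3.383)
  f(x*)   = 3.8191

x* = (-0.8298, -0.4894), lambda* = (-3.383)


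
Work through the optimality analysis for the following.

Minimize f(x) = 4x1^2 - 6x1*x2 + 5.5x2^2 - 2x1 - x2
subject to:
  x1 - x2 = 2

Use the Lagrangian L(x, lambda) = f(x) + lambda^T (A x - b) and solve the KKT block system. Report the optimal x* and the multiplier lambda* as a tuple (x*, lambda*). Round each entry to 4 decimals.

Form the Lagrangian:
  L(x, lambda) = (1/2) x^T Q x + c^T x + lambda^T (A x - b)
Stationarity (grad_x L = 0): Q x + c + A^T lambda = 0.
Primal feasibility: A x = b.

This gives the KKT block system:
  [ Q   A^T ] [ x     ]   [-c ]
  [ A    0  ] [ lambda ] = [ b ]

Solving the linear system:
  x*      = (1.8571, -0.1429)
  lambda* = (-13.7143)
  f(x*)   = 11.9286

x* = (1.8571, -0.1429), lambda* = (-13.7143)


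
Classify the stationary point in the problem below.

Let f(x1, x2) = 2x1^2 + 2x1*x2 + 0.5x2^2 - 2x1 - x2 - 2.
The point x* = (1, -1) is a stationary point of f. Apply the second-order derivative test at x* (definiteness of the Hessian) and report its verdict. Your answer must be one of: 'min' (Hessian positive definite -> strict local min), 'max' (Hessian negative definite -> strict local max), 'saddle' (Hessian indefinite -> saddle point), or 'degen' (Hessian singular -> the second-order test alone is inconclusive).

Compute the Hessian H = grad^2 f:
  H = [[4, 2], [2, 1]]
Verify stationarity: grad f(x*) = H x* + g = (0, 0).
Eigenvalues of H: 0, 5.
H has a zero eigenvalue (singular; positive semidefinite but not definite), so H is neither positive definite, negative definite, nor indefinite. The second-order test alone is inconclusive -> degen.
(Indeed, f is constant along the null direction of H through x*, so x* is not a strict local extremum.)

degen


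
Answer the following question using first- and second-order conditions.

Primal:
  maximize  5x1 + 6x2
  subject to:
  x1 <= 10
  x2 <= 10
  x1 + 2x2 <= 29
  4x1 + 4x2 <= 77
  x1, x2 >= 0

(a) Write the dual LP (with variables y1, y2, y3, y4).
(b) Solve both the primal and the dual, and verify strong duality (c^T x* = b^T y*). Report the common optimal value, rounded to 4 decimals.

The standard primal-dual pair for 'max c^T x s.t. A x <= b, x >= 0' is:
  Dual:  min b^T y  s.t.  A^T y >= c,  y >= 0.

So the dual LP is:
  minimize  10y1 + 10y2 + 29y3 + 77y4
  subject to:
    y1 + y3 + 4y4 >= 5
    y2 + 2y3 + 4y4 >= 6
    y1, y2, y3, y4 >= 0

Solving the primal: x* = (9.5, 9.75).
  primal value c^T x* = 106.
Solving the dual: y* = (0, 0, 1, 1).
  dual value b^T y* = 106.
Strong duality: c^T x* = b^T y*. Confirmed.

106


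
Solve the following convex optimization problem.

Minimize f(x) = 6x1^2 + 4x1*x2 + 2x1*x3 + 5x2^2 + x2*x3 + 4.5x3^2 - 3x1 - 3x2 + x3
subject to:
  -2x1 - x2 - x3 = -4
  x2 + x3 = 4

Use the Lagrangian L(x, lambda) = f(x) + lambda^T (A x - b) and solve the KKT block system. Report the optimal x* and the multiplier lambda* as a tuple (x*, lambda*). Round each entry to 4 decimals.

Form the Lagrangian:
  L(x, lambda) = (1/2) x^T Q x + c^T x + lambda^T (A x - b)
Stationarity (grad_x L = 0): Q x + c + A^T lambda = 0.
Primal feasibility: A x = b.

This gives the KKT block system:
  [ Q   A^T ] [ x     ]   [-c ]
  [ A    0  ] [ lambda ] = [ b ]

Solving the linear system:
  x*      = (0, 2.1176, 1.8824)
  lambda* = (4.6176, -15.4412)
  f(x*)   = 37.8824

x* = (0, 2.1176, 1.8824), lambda* = (4.6176, -15.4412)


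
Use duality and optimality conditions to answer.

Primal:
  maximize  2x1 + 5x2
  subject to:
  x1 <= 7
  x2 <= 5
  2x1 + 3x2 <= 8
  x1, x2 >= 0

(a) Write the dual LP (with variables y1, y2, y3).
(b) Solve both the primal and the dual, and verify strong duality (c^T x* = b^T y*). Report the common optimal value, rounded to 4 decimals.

The standard primal-dual pair for 'max c^T x s.t. A x <= b, x >= 0' is:
  Dual:  min b^T y  s.t.  A^T y >= c,  y >= 0.

So the dual LP is:
  minimize  7y1 + 5y2 + 8y3
  subject to:
    y1 + 2y3 >= 2
    y2 + 3y3 >= 5
    y1, y2, y3 >= 0

Solving the primal: x* = (0, 2.6667).
  primal value c^T x* = 13.3333.
Solving the dual: y* = (0, 0, 1.6667).
  dual value b^T y* = 13.3333.
Strong duality: c^T x* = b^T y*. Confirmed.

13.3333


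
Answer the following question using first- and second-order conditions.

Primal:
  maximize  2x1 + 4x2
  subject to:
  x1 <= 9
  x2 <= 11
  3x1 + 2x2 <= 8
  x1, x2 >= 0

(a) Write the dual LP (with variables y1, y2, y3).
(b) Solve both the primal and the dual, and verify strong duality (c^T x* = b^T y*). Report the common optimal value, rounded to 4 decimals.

The standard primal-dual pair for 'max c^T x s.t. A x <= b, x >= 0' is:
  Dual:  min b^T y  s.t.  A^T y >= c,  y >= 0.

So the dual LP is:
  minimize  9y1 + 11y2 + 8y3
  subject to:
    y1 + 3y3 >= 2
    y2 + 2y3 >= 4
    y1, y2, y3 >= 0

Solving the primal: x* = (0, 4).
  primal value c^T x* = 16.
Solving the dual: y* = (0, 0, 2).
  dual value b^T y* = 16.
Strong duality: c^T x* = b^T y*. Confirmed.

16


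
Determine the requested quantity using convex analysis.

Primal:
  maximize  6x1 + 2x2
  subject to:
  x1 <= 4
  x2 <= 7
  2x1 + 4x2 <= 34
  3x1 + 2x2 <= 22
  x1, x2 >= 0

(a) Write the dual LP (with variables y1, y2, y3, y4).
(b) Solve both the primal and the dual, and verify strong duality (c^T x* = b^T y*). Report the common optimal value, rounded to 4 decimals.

The standard primal-dual pair for 'max c^T x s.t. A x <= b, x >= 0' is:
  Dual:  min b^T y  s.t.  A^T y >= c,  y >= 0.

So the dual LP is:
  minimize  4y1 + 7y2 + 34y3 + 22y4
  subject to:
    y1 + 2y3 + 3y4 >= 6
    y2 + 4y3 + 2y4 >= 2
    y1, y2, y3, y4 >= 0

Solving the primal: x* = (4, 5).
  primal value c^T x* = 34.
Solving the dual: y* = (3, 0, 0, 1).
  dual value b^T y* = 34.
Strong duality: c^T x* = b^T y*. Confirmed.

34


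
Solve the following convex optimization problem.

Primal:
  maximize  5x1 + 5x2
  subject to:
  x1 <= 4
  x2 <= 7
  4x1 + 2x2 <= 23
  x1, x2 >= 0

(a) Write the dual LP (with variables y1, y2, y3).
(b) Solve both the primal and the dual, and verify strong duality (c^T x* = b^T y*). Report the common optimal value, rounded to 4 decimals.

The standard primal-dual pair for 'max c^T x s.t. A x <= b, x >= 0' is:
  Dual:  min b^T y  s.t.  A^T y >= c,  y >= 0.

So the dual LP is:
  minimize  4y1 + 7y2 + 23y3
  subject to:
    y1 + 4y3 >= 5
    y2 + 2y3 >= 5
    y1, y2, y3 >= 0

Solving the primal: x* = (2.25, 7).
  primal value c^T x* = 46.25.
Solving the dual: y* = (0, 2.5, 1.25).
  dual value b^T y* = 46.25.
Strong duality: c^T x* = b^T y*. Confirmed.

46.25


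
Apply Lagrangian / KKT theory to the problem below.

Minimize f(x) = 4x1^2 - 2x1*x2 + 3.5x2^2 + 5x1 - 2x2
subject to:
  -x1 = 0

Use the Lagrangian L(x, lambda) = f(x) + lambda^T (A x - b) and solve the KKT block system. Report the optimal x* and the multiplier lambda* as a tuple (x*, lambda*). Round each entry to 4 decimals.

Form the Lagrangian:
  L(x, lambda) = (1/2) x^T Q x + c^T x + lambda^T (A x - b)
Stationarity (grad_x L = 0): Q x + c + A^T lambda = 0.
Primal feasibility: A x = b.

This gives the KKT block system:
  [ Q   A^T ] [ x     ]   [-c ]
  [ A    0  ] [ lambda ] = [ b ]

Solving the linear system:
  x*      = (0, 0.2857)
  lambda* = (4.4286)
  f(x*)   = -0.2857

x* = (0, 0.2857), lambda* = (4.4286)


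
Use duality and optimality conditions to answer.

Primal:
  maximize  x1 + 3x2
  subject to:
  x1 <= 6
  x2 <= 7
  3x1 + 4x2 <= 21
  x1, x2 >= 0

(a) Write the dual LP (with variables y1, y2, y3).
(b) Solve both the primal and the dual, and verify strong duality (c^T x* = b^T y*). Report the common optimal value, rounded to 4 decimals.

The standard primal-dual pair for 'max c^T x s.t. A x <= b, x >= 0' is:
  Dual:  min b^T y  s.t.  A^T y >= c,  y >= 0.

So the dual LP is:
  minimize  6y1 + 7y2 + 21y3
  subject to:
    y1 + 3y3 >= 1
    y2 + 4y3 >= 3
    y1, y2, y3 >= 0

Solving the primal: x* = (0, 5.25).
  primal value c^T x* = 15.75.
Solving the dual: y* = (0, 0, 0.75).
  dual value b^T y* = 15.75.
Strong duality: c^T x* = b^T y*. Confirmed.

15.75


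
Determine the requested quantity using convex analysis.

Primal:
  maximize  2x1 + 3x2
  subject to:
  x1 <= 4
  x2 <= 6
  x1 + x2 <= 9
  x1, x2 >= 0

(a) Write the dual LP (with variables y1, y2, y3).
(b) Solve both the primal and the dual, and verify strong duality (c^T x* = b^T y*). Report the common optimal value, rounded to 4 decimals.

The standard primal-dual pair for 'max c^T x s.t. A x <= b, x >= 0' is:
  Dual:  min b^T y  s.t.  A^T y >= c,  y >= 0.

So the dual LP is:
  minimize  4y1 + 6y2 + 9y3
  subject to:
    y1 + y3 >= 2
    y2 + y3 >= 3
    y1, y2, y3 >= 0

Solving the primal: x* = (3, 6).
  primal value c^T x* = 24.
Solving the dual: y* = (0, 1, 2).
  dual value b^T y* = 24.
Strong duality: c^T x* = b^T y*. Confirmed.

24


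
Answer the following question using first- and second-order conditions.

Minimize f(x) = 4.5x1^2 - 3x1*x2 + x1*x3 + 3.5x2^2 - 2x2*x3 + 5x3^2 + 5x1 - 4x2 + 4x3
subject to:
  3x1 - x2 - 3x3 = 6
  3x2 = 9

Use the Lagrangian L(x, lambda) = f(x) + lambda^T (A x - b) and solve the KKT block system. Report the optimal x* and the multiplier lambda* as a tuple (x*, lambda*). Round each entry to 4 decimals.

Form the Lagrangian:
  L(x, lambda) = (1/2) x^T Q x + c^T x + lambda^T (A x - b)
Stationarity (grad_x L = 0): Q x + c + A^T lambda = 0.
Primal feasibility: A x = b.

This gives the KKT block system:
  [ Q   A^T ] [ x     ]   [-c ]
  [ A    0  ] [ lambda ] = [ b ]

Solving the linear system:
  x*      = (1.8571, 3, -1.1429)
  lambda* = (-3.8571, -5.8571)
  f(x*)   = 34.2857

x* = (1.8571, 3, -1.1429), lambda* = (-3.8571, -5.8571)


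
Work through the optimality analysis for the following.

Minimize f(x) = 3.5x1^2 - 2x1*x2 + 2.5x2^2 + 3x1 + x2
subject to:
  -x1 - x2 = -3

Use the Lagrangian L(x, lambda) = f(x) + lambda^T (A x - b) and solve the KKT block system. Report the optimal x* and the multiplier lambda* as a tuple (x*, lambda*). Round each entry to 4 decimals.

Form the Lagrangian:
  L(x, lambda) = (1/2) x^T Q x + c^T x + lambda^T (A x - b)
Stationarity (grad_x L = 0): Q x + c + A^T lambda = 0.
Primal feasibility: A x = b.

This gives the KKT block system:
  [ Q   A^T ] [ x     ]   [-c ]
  [ A    0  ] [ lambda ] = [ b ]

Solving the linear system:
  x*      = (1.1875, 1.8125)
  lambda* = (7.6875)
  f(x*)   = 14.2187

x* = (1.1875, 1.8125), lambda* = (7.6875)


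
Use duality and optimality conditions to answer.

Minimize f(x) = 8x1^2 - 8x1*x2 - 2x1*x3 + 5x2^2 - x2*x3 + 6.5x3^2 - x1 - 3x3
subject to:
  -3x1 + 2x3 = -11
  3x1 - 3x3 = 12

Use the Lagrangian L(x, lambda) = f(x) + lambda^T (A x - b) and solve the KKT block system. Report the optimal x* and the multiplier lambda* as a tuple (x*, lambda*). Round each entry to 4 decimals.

Form the Lagrangian:
  L(x, lambda) = (1/2) x^T Q x + c^T x + lambda^T (A x - b)
Stationarity (grad_x L = 0): Q x + c + A^T lambda = 0.
Primal feasibility: A x = b.

This gives the KKT block system:
  [ Q   A^T ] [ x     ]   [-c ]
  [ A    0  ] [ lambda ] = [ b ]

Solving the linear system:
  x*      = (3, 2.3, -1)
  lambda* = (6.3, -3.9)
  f(x*)   = 58.05

x* = (3, 2.3, -1), lambda* = (6.3, -3.9)


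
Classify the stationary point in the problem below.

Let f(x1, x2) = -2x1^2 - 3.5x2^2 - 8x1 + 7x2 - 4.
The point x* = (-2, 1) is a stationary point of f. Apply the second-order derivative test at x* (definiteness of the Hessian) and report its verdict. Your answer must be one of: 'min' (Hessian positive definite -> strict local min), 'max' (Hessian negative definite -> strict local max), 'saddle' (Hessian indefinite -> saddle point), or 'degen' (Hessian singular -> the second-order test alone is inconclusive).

Compute the Hessian H = grad^2 f:
  H = [[-4, 0], [0, -7]]
Verify stationarity: grad f(x*) = H x* + g = (0, 0).
Eigenvalues of H: -7, -4.
Both eigenvalues < 0, so H is negative definite -> x* is a strict local max.

max


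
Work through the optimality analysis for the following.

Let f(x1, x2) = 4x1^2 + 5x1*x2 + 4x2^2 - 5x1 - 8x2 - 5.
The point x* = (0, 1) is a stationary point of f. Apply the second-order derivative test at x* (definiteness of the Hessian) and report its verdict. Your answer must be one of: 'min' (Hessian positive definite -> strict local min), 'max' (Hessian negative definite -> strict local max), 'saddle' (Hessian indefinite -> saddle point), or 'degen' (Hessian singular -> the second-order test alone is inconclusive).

Compute the Hessian H = grad^2 f:
  H = [[8, 5], [5, 8]]
Verify stationarity: grad f(x*) = H x* + g = (0, 0).
Eigenvalues of H: 3, 13.
Both eigenvalues > 0, so H is positive definite -> x* is a strict local min.

min
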